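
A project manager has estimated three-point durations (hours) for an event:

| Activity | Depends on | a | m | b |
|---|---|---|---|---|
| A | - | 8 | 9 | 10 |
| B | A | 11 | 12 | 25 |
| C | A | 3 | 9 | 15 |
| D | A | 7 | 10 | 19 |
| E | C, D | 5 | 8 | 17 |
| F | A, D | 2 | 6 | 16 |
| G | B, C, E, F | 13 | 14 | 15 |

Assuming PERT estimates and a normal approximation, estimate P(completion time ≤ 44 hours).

te_A = (8 + 4·9 + 10)/6 = 54/6 = 9; σ²_A = ((10−8)/6)² = 0.111
te_B = (11 + 4·12 + 25)/6 = 84/6 = 14; σ²_B = ((25−11)/6)² = 5.444
te_C = (3 + 4·9 + 15)/6 = 54/6 = 9; σ²_C = ((15−3)/6)² = 4.000
te_D = (7 + 4·10 + 19)/6 = 66/6 = 11; σ²_D = ((19−7)/6)² = 4.000
te_E = (5 + 4·8 + 17)/6 = 54/6 = 9; σ²_E = ((17−5)/6)² = 4.000
te_F = (2 + 4·6 + 16)/6 = 42/6 = 7; σ²_F = ((16−2)/6)² = 5.444
te_G = (13 + 4·14 + 15)/6 = 84/6 = 14; σ²_G = ((15−13)/6)² = 0.111

Forward pass:
ES_A = 0; EF_A = 9
ES_B = 9; EF_B = 9+14 = 23
ES_C = 9; EF_C = 9+9 = 18
ES_D = 9; EF_D = 9+11 = 20
ES_E = max(EF_C=18, EF_D=20) = 20; EF_E = 20+9 = 29
ES_F = max(EF_A=9, EF_D=20) = 20; EF_F = 20+7 = 27
ES_G = max(EF_B=23, EF_C=18, EF_E=29, EF_F=27) = 29; EF_G = 29+14 = 43
Expected project duration μ = 43 hours. Critical path: A → D → E → G.

Variance along critical path = 0.111 + 4.000 + 4.000 + 0.111 = 8.222; σ = √8.222 = 2.867 hours.
Z = (44 − 43) / 2.867 = 0.349
P(T ≤ 44) = Φ(0.349) ≈ 0.636

0.636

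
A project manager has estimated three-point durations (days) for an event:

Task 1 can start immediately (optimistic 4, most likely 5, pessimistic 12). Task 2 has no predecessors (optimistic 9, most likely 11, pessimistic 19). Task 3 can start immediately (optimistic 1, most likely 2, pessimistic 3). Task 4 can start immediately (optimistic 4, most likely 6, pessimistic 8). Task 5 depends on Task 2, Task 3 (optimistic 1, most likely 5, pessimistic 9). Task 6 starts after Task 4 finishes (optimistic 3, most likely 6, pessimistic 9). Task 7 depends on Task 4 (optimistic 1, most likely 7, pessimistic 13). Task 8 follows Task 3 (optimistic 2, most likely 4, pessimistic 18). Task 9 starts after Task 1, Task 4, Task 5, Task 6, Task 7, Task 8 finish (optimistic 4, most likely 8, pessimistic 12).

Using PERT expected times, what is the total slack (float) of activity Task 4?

te_Task 1 = (4 + 4·5 + 12)/6 = 36/6 = 6
te_Task 2 = (9 + 4·11 + 19)/6 = 72/6 = 12
te_Task 3 = (1 + 4·2 + 3)/6 = 12/6 = 2
te_Task 4 = (4 + 4·6 + 8)/6 = 36/6 = 6
te_Task 5 = (1 + 4·5 + 9)/6 = 30/6 = 5
te_Task 6 = (3 + 4·6 + 9)/6 = 36/6 = 6
te_Task 7 = (1 + 4·7 + 13)/6 = 42/6 = 7
te_Task 8 = (2 + 4·4 + 18)/6 = 36/6 = 6
te_Task 9 = (4 + 4·8 + 12)/6 = 48/6 = 8

Forward pass:
ES_Task 1 = 0; EF_Task 1 = 6
ES_Task 2 = 0; EF_Task 2 = 12
ES_Task 3 = 0; EF_Task 3 = 2
ES_Task 4 = 0; EF_Task 4 = 6
ES_Task 5 = max(EF_Task 2=12, EF_Task 3=2) = 12; EF_Task 5 = 12+5 = 17
ES_Task 6 = 6; EF_Task 6 = 6+6 = 12
ES_Task 7 = 6; EF_Task 7 = 6+7 = 13
ES_Task 8 = 2; EF_Task 8 = 2+6 = 8
ES_Task 9 = max(EF_Task 1=6, EF_Task 4=6, EF_Task 5=17, EF_Task 6=12, EF_Task 7=13, EF_Task 8=8) = 17; EF_Task 9 = 17+8 = 25
Expected project duration μ = 25 days. Critical path: Task 2 → Task 5 → Task 9.

Backward pass:
LF_Task 9 = 25; LS_Task 9 = 25−8 = 17
LF_Task 8 = LS_Task 9 = 17; LS_Task 8 = 17−6 = 11
LF_Task 7 = LS_Task 9 = 17; LS_Task 7 = 17−7 = 10
LF_Task 6 = LS_Task 9 = 17; LS_Task 6 = 17−6 = 11
LF_Task 5 = LS_Task 9 = 17; LS_Task 5 = 17−5 = 12
LF_Task 4 = min(LS_Task 6=11, LS_Task 7=10, LS_Task 9=17) = 10; LS_Task 4 = 10−6 = 4
LF_Task 3 = min(LS_Task 5=12, LS_Task 8=11) = 11; LS_Task 3 = 11−2 = 9
LF_Task 2 = LS_Task 5 = 12; LS_Task 2 = 12−12 = 0
LF_Task 1 = LS_Task 9 = 17; LS_Task 1 = 17−6 = 11
Slack_Task 4 = LS_Task 4 − ES_Task 4 = 4 − 0 = 4

4 days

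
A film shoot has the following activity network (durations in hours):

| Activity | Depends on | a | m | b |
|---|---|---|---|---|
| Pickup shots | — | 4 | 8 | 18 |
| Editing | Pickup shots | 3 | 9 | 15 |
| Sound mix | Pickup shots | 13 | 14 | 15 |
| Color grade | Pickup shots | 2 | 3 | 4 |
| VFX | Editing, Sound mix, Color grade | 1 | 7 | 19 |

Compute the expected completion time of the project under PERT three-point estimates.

31 hours

te_Pickup shots = (4 + 4·8 + 18)/6 = 54/6 = 9
te_Editing = (3 + 4·9 + 15)/6 = 54/6 = 9
te_Sound mix = (13 + 4·14 + 15)/6 = 84/6 = 14
te_Color grade = (2 + 4·3 + 4)/6 = 18/6 = 3
te_VFX = (1 + 4·7 + 19)/6 = 48/6 = 8

Forward pass:
ES_Pickup shots = 0; EF_Pickup shots = 9
ES_Editing = 9; EF_Editing = 9+9 = 18
ES_Sound mix = 9; EF_Sound mix = 9+14 = 23
ES_Color grade = 9; EF_Color grade = 9+3 = 12
ES_VFX = max(EF_Editing=18, EF_Sound mix=23, EF_Color grade=12) = 23; EF_VFX = 23+8 = 31
Expected project duration μ = 31 hours. Critical path: Pickup shots → Sound mix → VFX.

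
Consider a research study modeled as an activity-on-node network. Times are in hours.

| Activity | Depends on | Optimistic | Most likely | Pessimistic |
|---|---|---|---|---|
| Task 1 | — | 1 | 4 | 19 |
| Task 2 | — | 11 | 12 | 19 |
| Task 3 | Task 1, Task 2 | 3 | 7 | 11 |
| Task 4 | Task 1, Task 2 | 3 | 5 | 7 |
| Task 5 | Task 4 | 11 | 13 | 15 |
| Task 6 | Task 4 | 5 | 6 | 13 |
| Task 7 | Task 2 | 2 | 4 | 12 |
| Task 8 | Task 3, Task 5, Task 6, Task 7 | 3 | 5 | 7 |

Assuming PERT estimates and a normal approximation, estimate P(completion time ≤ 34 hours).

0.128

te_Task 1 = (1 + 4·4 + 19)/6 = 36/6 = 6; σ²_Task 1 = ((19−1)/6)² = 9.000
te_Task 2 = (11 + 4·12 + 19)/6 = 78/6 = 13; σ²_Task 2 = ((19−11)/6)² = 1.778
te_Task 3 = (3 + 4·7 + 11)/6 = 42/6 = 7; σ²_Task 3 = ((11−3)/6)² = 1.778
te_Task 4 = (3 + 4·5 + 7)/6 = 30/6 = 5; σ²_Task 4 = ((7−3)/6)² = 0.444
te_Task 5 = (11 + 4·13 + 15)/6 = 78/6 = 13; σ²_Task 5 = ((15−11)/6)² = 0.444
te_Task 6 = (5 + 4·6 + 13)/6 = 42/6 = 7; σ²_Task 6 = ((13−5)/6)² = 1.778
te_Task 7 = (2 + 4·4 + 12)/6 = 30/6 = 5; σ²_Task 7 = ((12−2)/6)² = 2.778
te_Task 8 = (3 + 4·5 + 7)/6 = 30/6 = 5; σ²_Task 8 = ((7−3)/6)² = 0.444

Forward pass:
ES_Task 1 = 0; EF_Task 1 = 6
ES_Task 2 = 0; EF_Task 2 = 13
ES_Task 3 = max(EF_Task 1=6, EF_Task 2=13) = 13; EF_Task 3 = 13+7 = 20
ES_Task 4 = max(EF_Task 1=6, EF_Task 2=13) = 13; EF_Task 4 = 13+5 = 18
ES_Task 5 = 18; EF_Task 5 = 18+13 = 31
ES_Task 6 = 18; EF_Task 6 = 18+7 = 25
ES_Task 7 = 13; EF_Task 7 = 13+5 = 18
ES_Task 8 = max(EF_Task 3=20, EF_Task 5=31, EF_Task 6=25, EF_Task 7=18) = 31; EF_Task 8 = 31+5 = 36
Expected project duration μ = 36 hours. Critical path: Task 2 → Task 4 → Task 5 → Task 8.

Variance along critical path = 1.778 + 0.444 + 0.444 + 0.444 = 3.111; σ = √3.111 = 1.764 hours.
Z = (34 − 36) / 1.764 = -1.134
P(T ≤ 34) = Φ(-1.134) ≈ 0.128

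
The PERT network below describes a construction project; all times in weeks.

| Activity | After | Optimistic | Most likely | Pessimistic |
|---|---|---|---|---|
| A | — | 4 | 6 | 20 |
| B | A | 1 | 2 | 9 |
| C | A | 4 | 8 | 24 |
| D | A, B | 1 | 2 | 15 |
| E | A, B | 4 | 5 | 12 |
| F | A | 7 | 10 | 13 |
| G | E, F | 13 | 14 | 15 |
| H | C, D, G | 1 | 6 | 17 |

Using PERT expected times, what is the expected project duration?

te_A = (4 + 4·6 + 20)/6 = 48/6 = 8
te_B = (1 + 4·2 + 9)/6 = 18/6 = 3
te_C = (4 + 4·8 + 24)/6 = 60/6 = 10
te_D = (1 + 4·2 + 15)/6 = 24/6 = 4
te_E = (4 + 4·5 + 12)/6 = 36/6 = 6
te_F = (7 + 4·10 + 13)/6 = 60/6 = 10
te_G = (13 + 4·14 + 15)/6 = 84/6 = 14
te_H = (1 + 4·6 + 17)/6 = 42/6 = 7

Forward pass:
ES_A = 0; EF_A = 8
ES_B = 8; EF_B = 8+3 = 11
ES_C = 8; EF_C = 8+10 = 18
ES_D = max(EF_A=8, EF_B=11) = 11; EF_D = 11+4 = 15
ES_E = max(EF_A=8, EF_B=11) = 11; EF_E = 11+6 = 17
ES_F = 8; EF_F = 8+10 = 18
ES_G = max(EF_E=17, EF_F=18) = 18; EF_G = 18+14 = 32
ES_H = max(EF_C=18, EF_D=15, EF_G=32) = 32; EF_H = 32+7 = 39
Expected project duration μ = 39 weeks. Critical path: A → F → G → H.

39 weeks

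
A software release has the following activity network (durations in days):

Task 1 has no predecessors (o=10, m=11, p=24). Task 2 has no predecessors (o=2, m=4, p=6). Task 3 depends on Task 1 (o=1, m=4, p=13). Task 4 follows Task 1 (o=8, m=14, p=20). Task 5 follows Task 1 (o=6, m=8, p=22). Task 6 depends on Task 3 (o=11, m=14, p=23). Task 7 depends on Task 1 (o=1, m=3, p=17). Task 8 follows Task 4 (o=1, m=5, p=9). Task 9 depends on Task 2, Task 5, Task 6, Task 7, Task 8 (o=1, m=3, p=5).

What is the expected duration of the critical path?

te_Task 1 = (10 + 4·11 + 24)/6 = 78/6 = 13
te_Task 2 = (2 + 4·4 + 6)/6 = 24/6 = 4
te_Task 3 = (1 + 4·4 + 13)/6 = 30/6 = 5
te_Task 4 = (8 + 4·14 + 20)/6 = 84/6 = 14
te_Task 5 = (6 + 4·8 + 22)/6 = 60/6 = 10
te_Task 6 = (11 + 4·14 + 23)/6 = 90/6 = 15
te_Task 7 = (1 + 4·3 + 17)/6 = 30/6 = 5
te_Task 8 = (1 + 4·5 + 9)/6 = 30/6 = 5
te_Task 9 = (1 + 4·3 + 5)/6 = 18/6 = 3

Forward pass:
ES_Task 1 = 0; EF_Task 1 = 13
ES_Task 2 = 0; EF_Task 2 = 4
ES_Task 3 = 13; EF_Task 3 = 13+5 = 18
ES_Task 4 = 13; EF_Task 4 = 13+14 = 27
ES_Task 5 = 13; EF_Task 5 = 13+10 = 23
ES_Task 6 = 18; EF_Task 6 = 18+15 = 33
ES_Task 7 = 13; EF_Task 7 = 13+5 = 18
ES_Task 8 = 27; EF_Task 8 = 27+5 = 32
ES_Task 9 = max(EF_Task 2=4, EF_Task 5=23, EF_Task 6=33, EF_Task 7=18, EF_Task 8=32) = 33; EF_Task 9 = 33+3 = 36
Expected project duration μ = 36 days. Critical path: Task 1 → Task 3 → Task 6 → Task 9.

36 days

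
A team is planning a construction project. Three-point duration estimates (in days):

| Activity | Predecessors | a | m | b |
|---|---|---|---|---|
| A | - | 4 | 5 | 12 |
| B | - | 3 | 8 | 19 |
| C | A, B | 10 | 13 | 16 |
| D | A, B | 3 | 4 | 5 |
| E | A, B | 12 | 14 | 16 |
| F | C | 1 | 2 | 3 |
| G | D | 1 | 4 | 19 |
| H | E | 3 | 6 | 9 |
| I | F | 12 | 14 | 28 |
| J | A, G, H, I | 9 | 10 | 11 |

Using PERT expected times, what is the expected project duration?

te_A = (4 + 4·5 + 12)/6 = 36/6 = 6
te_B = (3 + 4·8 + 19)/6 = 54/6 = 9
te_C = (10 + 4·13 + 16)/6 = 78/6 = 13
te_D = (3 + 4·4 + 5)/6 = 24/6 = 4
te_E = (12 + 4·14 + 16)/6 = 84/6 = 14
te_F = (1 + 4·2 + 3)/6 = 12/6 = 2
te_G = (1 + 4·4 + 19)/6 = 36/6 = 6
te_H = (3 + 4·6 + 9)/6 = 36/6 = 6
te_I = (12 + 4·14 + 28)/6 = 96/6 = 16
te_J = (9 + 4·10 + 11)/6 = 60/6 = 10

Forward pass:
ES_A = 0; EF_A = 6
ES_B = 0; EF_B = 9
ES_C = max(EF_A=6, EF_B=9) = 9; EF_C = 9+13 = 22
ES_D = max(EF_A=6, EF_B=9) = 9; EF_D = 9+4 = 13
ES_E = max(EF_A=6, EF_B=9) = 9; EF_E = 9+14 = 23
ES_F = 22; EF_F = 22+2 = 24
ES_G = 13; EF_G = 13+6 = 19
ES_H = 23; EF_H = 23+6 = 29
ES_I = 24; EF_I = 24+16 = 40
ES_J = max(EF_A=6, EF_G=19, EF_H=29, EF_I=40) = 40; EF_J = 40+10 = 50
Expected project duration μ = 50 days. Critical path: B → C → F → I → J.

50 days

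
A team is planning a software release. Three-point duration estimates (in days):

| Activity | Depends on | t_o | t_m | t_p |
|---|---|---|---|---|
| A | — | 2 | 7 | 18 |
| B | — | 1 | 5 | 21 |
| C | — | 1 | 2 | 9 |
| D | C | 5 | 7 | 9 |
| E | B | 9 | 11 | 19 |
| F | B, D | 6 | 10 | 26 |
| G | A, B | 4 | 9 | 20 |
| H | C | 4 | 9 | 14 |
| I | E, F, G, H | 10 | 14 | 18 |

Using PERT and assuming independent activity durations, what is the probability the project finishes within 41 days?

te_A = (2 + 4·7 + 18)/6 = 48/6 = 8; σ²_A = ((18−2)/6)² = 7.111
te_B = (1 + 4·5 + 21)/6 = 42/6 = 7; σ²_B = ((21−1)/6)² = 11.111
te_C = (1 + 4·2 + 9)/6 = 18/6 = 3; σ²_C = ((9−1)/6)² = 1.778
te_D = (5 + 4·7 + 9)/6 = 42/6 = 7; σ²_D = ((9−5)/6)² = 0.444
te_E = (9 + 4·11 + 19)/6 = 72/6 = 12; σ²_E = ((19−9)/6)² = 2.778
te_F = (6 + 4·10 + 26)/6 = 72/6 = 12; σ²_F = ((26−6)/6)² = 11.111
te_G = (4 + 4·9 + 20)/6 = 60/6 = 10; σ²_G = ((20−4)/6)² = 7.111
te_H = (4 + 4·9 + 14)/6 = 54/6 = 9; σ²_H = ((14−4)/6)² = 2.778
te_I = (10 + 4·14 + 18)/6 = 84/6 = 14; σ²_I = ((18−10)/6)² = 1.778

Forward pass:
ES_A = 0; EF_A = 8
ES_B = 0; EF_B = 7
ES_C = 0; EF_C = 3
ES_D = 3; EF_D = 3+7 = 10
ES_E = 7; EF_E = 7+12 = 19
ES_F = max(EF_B=7, EF_D=10) = 10; EF_F = 10+12 = 22
ES_G = max(EF_A=8, EF_B=7) = 8; EF_G = 8+10 = 18
ES_H = 3; EF_H = 3+9 = 12
ES_I = max(EF_E=19, EF_F=22, EF_G=18, EF_H=12) = 22; EF_I = 22+14 = 36
Expected project duration μ = 36 days. Critical path: C → D → F → I.

Variance along critical path = 1.778 + 0.444 + 11.111 + 1.778 = 15.111; σ = √15.111 = 3.887 days.
Z = (41 − 36) / 3.887 = 1.286
P(T ≤ 41) = Φ(1.286) ≈ 0.901

0.901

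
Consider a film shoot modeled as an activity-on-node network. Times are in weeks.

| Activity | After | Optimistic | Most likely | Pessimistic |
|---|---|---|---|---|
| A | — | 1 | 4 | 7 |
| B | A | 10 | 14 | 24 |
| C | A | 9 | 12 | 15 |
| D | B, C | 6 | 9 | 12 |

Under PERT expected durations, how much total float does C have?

3 weeks

te_A = (1 + 4·4 + 7)/6 = 24/6 = 4
te_B = (10 + 4·14 + 24)/6 = 90/6 = 15
te_C = (9 + 4·12 + 15)/6 = 72/6 = 12
te_D = (6 + 4·9 + 12)/6 = 54/6 = 9

Forward pass:
ES_A = 0; EF_A = 4
ES_B = 4; EF_B = 4+15 = 19
ES_C = 4; EF_C = 4+12 = 16
ES_D = max(EF_B=19, EF_C=16) = 19; EF_D = 19+9 = 28
Expected project duration μ = 28 weeks. Critical path: A → B → D.

Backward pass:
LF_D = 28; LS_D = 28−9 = 19
LF_C = LS_D = 19; LS_C = 19−12 = 7
LF_B = LS_D = 19; LS_B = 19−15 = 4
LF_A = min(LS_B=4, LS_C=7) = 4; LS_A = 4−4 = 0
Slack_C = LS_C − ES_C = 7 − 4 = 3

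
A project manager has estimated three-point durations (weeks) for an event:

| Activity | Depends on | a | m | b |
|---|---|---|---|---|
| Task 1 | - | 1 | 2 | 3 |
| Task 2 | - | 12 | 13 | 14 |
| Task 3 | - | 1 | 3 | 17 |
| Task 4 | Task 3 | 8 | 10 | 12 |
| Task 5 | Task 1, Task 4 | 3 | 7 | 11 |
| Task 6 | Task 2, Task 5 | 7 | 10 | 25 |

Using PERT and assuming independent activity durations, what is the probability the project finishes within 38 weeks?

0.825

te_Task 1 = (1 + 4·2 + 3)/6 = 12/6 = 2; σ²_Task 1 = ((3−1)/6)² = 0.111
te_Task 2 = (12 + 4·13 + 14)/6 = 78/6 = 13; σ²_Task 2 = ((14−12)/6)² = 0.111
te_Task 3 = (1 + 4·3 + 17)/6 = 30/6 = 5; σ²_Task 3 = ((17−1)/6)² = 7.111
te_Task 4 = (8 + 4·10 + 12)/6 = 60/6 = 10; σ²_Task 4 = ((12−8)/6)² = 0.444
te_Task 5 = (3 + 4·7 + 11)/6 = 42/6 = 7; σ²_Task 5 = ((11−3)/6)² = 1.778
te_Task 6 = (7 + 4·10 + 25)/6 = 72/6 = 12; σ²_Task 6 = ((25−7)/6)² = 9.000

Forward pass:
ES_Task 1 = 0; EF_Task 1 = 2
ES_Task 2 = 0; EF_Task 2 = 13
ES_Task 3 = 0; EF_Task 3 = 5
ES_Task 4 = 5; EF_Task 4 = 5+10 = 15
ES_Task 5 = max(EF_Task 1=2, EF_Task 4=15) = 15; EF_Task 5 = 15+7 = 22
ES_Task 6 = max(EF_Task 2=13, EF_Task 5=22) = 22; EF_Task 6 = 22+12 = 34
Expected project duration μ = 34 weeks. Critical path: Task 3 → Task 4 → Task 5 → Task 6.

Variance along critical path = 7.111 + 0.444 + 1.778 + 9.000 = 18.333; σ = √18.333 = 4.282 weeks.
Z = (38 − 34) / 4.282 = 0.934
P(T ≤ 38) = Φ(0.934) ≈ 0.825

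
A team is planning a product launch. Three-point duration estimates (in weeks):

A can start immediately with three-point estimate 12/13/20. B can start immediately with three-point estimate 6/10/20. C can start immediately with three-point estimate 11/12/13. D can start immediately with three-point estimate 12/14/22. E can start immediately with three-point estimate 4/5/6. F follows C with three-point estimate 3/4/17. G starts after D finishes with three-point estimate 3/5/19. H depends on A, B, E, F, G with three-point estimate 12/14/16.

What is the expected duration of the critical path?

te_A = (12 + 4·13 + 20)/6 = 84/6 = 14
te_B = (6 + 4·10 + 20)/6 = 66/6 = 11
te_C = (11 + 4·12 + 13)/6 = 72/6 = 12
te_D = (12 + 4·14 + 22)/6 = 90/6 = 15
te_E = (4 + 4·5 + 6)/6 = 30/6 = 5
te_F = (3 + 4·4 + 17)/6 = 36/6 = 6
te_G = (3 + 4·5 + 19)/6 = 42/6 = 7
te_H = (12 + 4·14 + 16)/6 = 84/6 = 14

Forward pass:
ES_A = 0; EF_A = 14
ES_B = 0; EF_B = 11
ES_C = 0; EF_C = 12
ES_D = 0; EF_D = 15
ES_E = 0; EF_E = 5
ES_F = 12; EF_F = 12+6 = 18
ES_G = 15; EF_G = 15+7 = 22
ES_H = max(EF_A=14, EF_B=11, EF_E=5, EF_F=18, EF_G=22) = 22; EF_H = 22+14 = 36
Expected project duration μ = 36 weeks. Critical path: D → G → H.

36 weeks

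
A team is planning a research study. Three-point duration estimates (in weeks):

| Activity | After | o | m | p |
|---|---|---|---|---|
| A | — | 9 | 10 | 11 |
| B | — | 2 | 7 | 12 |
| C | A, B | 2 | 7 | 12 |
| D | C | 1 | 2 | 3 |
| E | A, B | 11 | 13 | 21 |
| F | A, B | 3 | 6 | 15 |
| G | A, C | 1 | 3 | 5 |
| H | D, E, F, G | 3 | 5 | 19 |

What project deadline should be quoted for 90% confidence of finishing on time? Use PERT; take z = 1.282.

35.1 weeks

te_A = (9 + 4·10 + 11)/6 = 60/6 = 10; σ²_A = ((11−9)/6)² = 0.111
te_B = (2 + 4·7 + 12)/6 = 42/6 = 7; σ²_B = ((12−2)/6)² = 2.778
te_C = (2 + 4·7 + 12)/6 = 42/6 = 7; σ²_C = ((12−2)/6)² = 2.778
te_D = (1 + 4·2 + 3)/6 = 12/6 = 2; σ²_D = ((3−1)/6)² = 0.111
te_E = (11 + 4·13 + 21)/6 = 84/6 = 14; σ²_E = ((21−11)/6)² = 2.778
te_F = (3 + 4·6 + 15)/6 = 42/6 = 7; σ²_F = ((15−3)/6)² = 4.000
te_G = (1 + 4·3 + 5)/6 = 18/6 = 3; σ²_G = ((5−1)/6)² = 0.444
te_H = (3 + 4·5 + 19)/6 = 42/6 = 7; σ²_H = ((19−3)/6)² = 7.111

Forward pass:
ES_A = 0; EF_A = 10
ES_B = 0; EF_B = 7
ES_C = max(EF_A=10, EF_B=7) = 10; EF_C = 10+7 = 17
ES_D = 17; EF_D = 17+2 = 19
ES_E = max(EF_A=10, EF_B=7) = 10; EF_E = 10+14 = 24
ES_F = max(EF_A=10, EF_B=7) = 10; EF_F = 10+7 = 17
ES_G = max(EF_A=10, EF_C=17) = 17; EF_G = 17+3 = 20
ES_H = max(EF_D=19, EF_E=24, EF_F=17, EF_G=20) = 24; EF_H = 24+7 = 31
Expected project duration μ = 31 weeks. Critical path: A → E → H.

Variance along critical path = 0.111 + 2.778 + 7.111 = 10.000; σ = 3.162 weeks.
D = μ + z·σ = 31 + 1.282·3.162 = 35.1 weeks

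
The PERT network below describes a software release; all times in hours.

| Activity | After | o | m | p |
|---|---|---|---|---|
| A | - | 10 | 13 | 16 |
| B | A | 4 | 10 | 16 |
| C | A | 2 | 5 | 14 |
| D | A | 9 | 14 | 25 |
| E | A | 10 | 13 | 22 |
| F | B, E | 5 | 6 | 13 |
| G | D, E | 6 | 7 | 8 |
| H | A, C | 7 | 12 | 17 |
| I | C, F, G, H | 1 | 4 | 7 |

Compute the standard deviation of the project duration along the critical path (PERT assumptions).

3.04 hours

te_A = (10 + 4·13 + 16)/6 = 78/6 = 13; σ²_A = ((16−10)/6)² = 1.000
te_B = (4 + 4·10 + 16)/6 = 60/6 = 10; σ²_B = ((16−4)/6)² = 4.000
te_C = (2 + 4·5 + 14)/6 = 36/6 = 6; σ²_C = ((14−2)/6)² = 4.000
te_D = (9 + 4·14 + 25)/6 = 90/6 = 15; σ²_D = ((25−9)/6)² = 7.111
te_E = (10 + 4·13 + 22)/6 = 84/6 = 14; σ²_E = ((22−10)/6)² = 4.000
te_F = (5 + 4·6 + 13)/6 = 42/6 = 7; σ²_F = ((13−5)/6)² = 1.778
te_G = (6 + 4·7 + 8)/6 = 42/6 = 7; σ²_G = ((8−6)/6)² = 0.111
te_H = (7 + 4·12 + 17)/6 = 72/6 = 12; σ²_H = ((17−7)/6)² = 2.778
te_I = (1 + 4·4 + 7)/6 = 24/6 = 4; σ²_I = ((7−1)/6)² = 1.000

Forward pass:
ES_A = 0; EF_A = 13
ES_B = 13; EF_B = 13+10 = 23
ES_C = 13; EF_C = 13+6 = 19
ES_D = 13; EF_D = 13+15 = 28
ES_E = 13; EF_E = 13+14 = 27
ES_F = max(EF_B=23, EF_E=27) = 27; EF_F = 27+7 = 34
ES_G = max(EF_D=28, EF_E=27) = 28; EF_G = 28+7 = 35
ES_H = max(EF_A=13, EF_C=19) = 19; EF_H = 19+12 = 31
ES_I = max(EF_C=19, EF_F=34, EF_G=35, EF_H=31) = 35; EF_I = 35+4 = 39
Expected project duration μ = 39 hours. Critical path: A → D → G → I.

Variance along critical path = 1.000 + 7.111 + 0.111 + 1.000 = 9.222
σ = √9.222 = 3.037 hours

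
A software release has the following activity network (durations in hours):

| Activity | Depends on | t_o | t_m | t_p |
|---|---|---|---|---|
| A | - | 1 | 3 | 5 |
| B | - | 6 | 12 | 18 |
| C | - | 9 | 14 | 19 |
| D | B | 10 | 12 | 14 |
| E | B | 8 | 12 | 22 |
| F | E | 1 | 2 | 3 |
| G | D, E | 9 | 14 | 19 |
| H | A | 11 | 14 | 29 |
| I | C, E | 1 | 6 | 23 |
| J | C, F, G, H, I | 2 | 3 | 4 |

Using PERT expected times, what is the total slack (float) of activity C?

te_A = (1 + 4·3 + 5)/6 = 18/6 = 3
te_B = (6 + 4·12 + 18)/6 = 72/6 = 12
te_C = (9 + 4·14 + 19)/6 = 84/6 = 14
te_D = (10 + 4·12 + 14)/6 = 72/6 = 12
te_E = (8 + 4·12 + 22)/6 = 78/6 = 13
te_F = (1 + 4·2 + 3)/6 = 12/6 = 2
te_G = (9 + 4·14 + 19)/6 = 84/6 = 14
te_H = (11 + 4·14 + 29)/6 = 96/6 = 16
te_I = (1 + 4·6 + 23)/6 = 48/6 = 8
te_J = (2 + 4·3 + 4)/6 = 18/6 = 3

Forward pass:
ES_A = 0; EF_A = 3
ES_B = 0; EF_B = 12
ES_C = 0; EF_C = 14
ES_D = 12; EF_D = 12+12 = 24
ES_E = 12; EF_E = 12+13 = 25
ES_F = 25; EF_F = 25+2 = 27
ES_G = max(EF_D=24, EF_E=25) = 25; EF_G = 25+14 = 39
ES_H = 3; EF_H = 3+16 = 19
ES_I = max(EF_C=14, EF_E=25) = 25; EF_I = 25+8 = 33
ES_J = max(EF_C=14, EF_F=27, EF_G=39, EF_H=19, EF_I=33) = 39; EF_J = 39+3 = 42
Expected project duration μ = 42 hours. Critical path: B → E → G → J.

Backward pass:
LF_J = 42; LS_J = 42−3 = 39
LF_I = LS_J = 39; LS_I = 39−8 = 31
LF_H = LS_J = 39; LS_H = 39−16 = 23
LF_G = LS_J = 39; LS_G = 39−14 = 25
LF_F = LS_J = 39; LS_F = 39−2 = 37
LF_E = min(LS_F=37, LS_G=25, LS_I=31) = 25; LS_E = 25−13 = 12
LF_D = LS_G = 25; LS_D = 25−12 = 13
LF_C = min(LS_I=31, LS_J=39) = 31; LS_C = 31−14 = 17
LF_B = min(LS_D=13, LS_E=12) = 12; LS_B = 12−12 = 0
LF_A = LS_H = 23; LS_A = 23−3 = 20
Slack_C = LS_C − ES_C = 17 − 0 = 17

17 hours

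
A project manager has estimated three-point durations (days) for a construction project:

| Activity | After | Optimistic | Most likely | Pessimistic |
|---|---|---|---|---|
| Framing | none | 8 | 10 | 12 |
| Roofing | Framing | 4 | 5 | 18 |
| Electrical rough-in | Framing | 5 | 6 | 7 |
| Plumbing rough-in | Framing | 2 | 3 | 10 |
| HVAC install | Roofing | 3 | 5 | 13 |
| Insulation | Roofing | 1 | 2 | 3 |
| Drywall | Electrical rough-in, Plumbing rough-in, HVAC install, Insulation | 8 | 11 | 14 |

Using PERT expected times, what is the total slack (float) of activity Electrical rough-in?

7 days

te_Framing = (8 + 4·10 + 12)/6 = 60/6 = 10
te_Roofing = (4 + 4·5 + 18)/6 = 42/6 = 7
te_Electrical rough-in = (5 + 4·6 + 7)/6 = 36/6 = 6
te_Plumbing rough-in = (2 + 4·3 + 10)/6 = 24/6 = 4
te_HVAC install = (3 + 4·5 + 13)/6 = 36/6 = 6
te_Insulation = (1 + 4·2 + 3)/6 = 12/6 = 2
te_Drywall = (8 + 4·11 + 14)/6 = 66/6 = 11

Forward pass:
ES_Framing = 0; EF_Framing = 10
ES_Roofing = 10; EF_Roofing = 10+7 = 17
ES_Electrical rough-in = 10; EF_Electrical rough-in = 10+6 = 16
ES_Plumbing rough-in = 10; EF_Plumbing rough-in = 10+4 = 14
ES_HVAC install = 17; EF_HVAC install = 17+6 = 23
ES_Insulation = 17; EF_Insulation = 17+2 = 19
ES_Drywall = max(EF_Electrical rough-in=16, EF_Plumbing rough-in=14, EF_HVAC install=23, EF_Insulation=19) = 23; EF_Drywall = 23+11 = 34
Expected project duration μ = 34 days. Critical path: Framing → Roofing → HVAC install → Drywall.

Backward pass:
LF_Drywall = 34; LS_Drywall = 34−11 = 23
LF_Insulation = LS_Drywall = 23; LS_Insulation = 23−2 = 21
LF_HVAC install = LS_Drywall = 23; LS_HVAC install = 23−6 = 17
LF_Plumbing rough-in = LS_Drywall = 23; LS_Plumbing rough-in = 23−4 = 19
LF_Electrical rough-in = LS_Drywall = 23; LS_Electrical rough-in = 23−6 = 17
LF_Roofing = min(LS_HVAC install=17, LS_Insulation=21) = 17; LS_Roofing = 17−7 = 10
LF_Framing = min(LS_Roofing=10, LS_Electrical rough-in=17, LS_Plumbing rough-in=19) = 10; LS_Framing = 10−10 = 0
Slack_Electrical rough-in = LS_Electrical rough-in − ES_Electrical rough-in = 17 − 10 = 7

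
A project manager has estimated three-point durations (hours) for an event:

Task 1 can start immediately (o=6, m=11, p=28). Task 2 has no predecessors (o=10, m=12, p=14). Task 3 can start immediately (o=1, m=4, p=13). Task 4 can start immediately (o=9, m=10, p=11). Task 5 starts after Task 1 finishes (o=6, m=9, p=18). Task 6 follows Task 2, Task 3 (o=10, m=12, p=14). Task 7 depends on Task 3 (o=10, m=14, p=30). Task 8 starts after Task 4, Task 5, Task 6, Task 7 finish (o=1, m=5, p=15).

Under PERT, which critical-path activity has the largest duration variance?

Task 8

te_Task 1 = (6 + 4·11 + 28)/6 = 78/6 = 13; σ²_Task 1 = ((28−6)/6)² = 13.444
te_Task 2 = (10 + 4·12 + 14)/6 = 72/6 = 12; σ²_Task 2 = ((14−10)/6)² = 0.444
te_Task 3 = (1 + 4·4 + 13)/6 = 30/6 = 5; σ²_Task 3 = ((13−1)/6)² = 4.000
te_Task 4 = (9 + 4·10 + 11)/6 = 60/6 = 10; σ²_Task 4 = ((11−9)/6)² = 0.111
te_Task 5 = (6 + 4·9 + 18)/6 = 60/6 = 10; σ²_Task 5 = ((18−6)/6)² = 4.000
te_Task 6 = (10 + 4·12 + 14)/6 = 72/6 = 12; σ²_Task 6 = ((14−10)/6)² = 0.444
te_Task 7 = (10 + 4·14 + 30)/6 = 96/6 = 16; σ²_Task 7 = ((30−10)/6)² = 11.111
te_Task 8 = (1 + 4·5 + 15)/6 = 36/6 = 6; σ²_Task 8 = ((15−1)/6)² = 5.444

Forward pass:
ES_Task 1 = 0; EF_Task 1 = 13
ES_Task 2 = 0; EF_Task 2 = 12
ES_Task 3 = 0; EF_Task 3 = 5
ES_Task 4 = 0; EF_Task 4 = 10
ES_Task 5 = 13; EF_Task 5 = 13+10 = 23
ES_Task 6 = max(EF_Task 2=12, EF_Task 3=5) = 12; EF_Task 6 = 12+12 = 24
ES_Task 7 = 5; EF_Task 7 = 5+16 = 21
ES_Task 8 = max(EF_Task 4=10, EF_Task 5=23, EF_Task 6=24, EF_Task 7=21) = 24; EF_Task 8 = 24+6 = 30
Expected project duration μ = 30 hours. Critical path: Task 2 → Task 6 → Task 8.

Variances on critical path: σ²_Task 2=0.444, σ²_Task 6=0.444, σ²_Task 8=5.444.
Largest is σ²_Task 8 = 5.444.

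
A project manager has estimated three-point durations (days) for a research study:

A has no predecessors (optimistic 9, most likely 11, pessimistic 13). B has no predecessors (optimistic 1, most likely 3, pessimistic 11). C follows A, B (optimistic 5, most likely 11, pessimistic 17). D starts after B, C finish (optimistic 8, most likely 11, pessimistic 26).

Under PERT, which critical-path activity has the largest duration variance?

te_A = (9 + 4·11 + 13)/6 = 66/6 = 11; σ²_A = ((13−9)/6)² = 0.444
te_B = (1 + 4·3 + 11)/6 = 24/6 = 4; σ²_B = ((11−1)/6)² = 2.778
te_C = (5 + 4·11 + 17)/6 = 66/6 = 11; σ²_C = ((17−5)/6)² = 4.000
te_D = (8 + 4·11 + 26)/6 = 78/6 = 13; σ²_D = ((26−8)/6)² = 9.000

Forward pass:
ES_A = 0; EF_A = 11
ES_B = 0; EF_B = 4
ES_C = max(EF_A=11, EF_B=4) = 11; EF_C = 11+11 = 22
ES_D = max(EF_B=4, EF_C=22) = 22; EF_D = 22+13 = 35
Expected project duration μ = 35 days. Critical path: A → C → D.

Variances on critical path: σ²_A=0.444, σ²_C=4.000, σ²_D=9.000.
Largest is σ²_D = 9.000.

D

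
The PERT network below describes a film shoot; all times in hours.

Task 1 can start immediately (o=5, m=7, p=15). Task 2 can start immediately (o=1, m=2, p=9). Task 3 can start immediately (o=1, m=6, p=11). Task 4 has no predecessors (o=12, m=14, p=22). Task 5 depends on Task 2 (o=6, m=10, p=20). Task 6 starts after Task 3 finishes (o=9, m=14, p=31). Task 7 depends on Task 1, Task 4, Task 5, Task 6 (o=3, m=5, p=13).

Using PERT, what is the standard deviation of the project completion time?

4.36 hours

te_Task 1 = (5 + 4·7 + 15)/6 = 48/6 = 8; σ²_Task 1 = ((15−5)/6)² = 2.778
te_Task 2 = (1 + 4·2 + 9)/6 = 18/6 = 3; σ²_Task 2 = ((9−1)/6)² = 1.778
te_Task 3 = (1 + 4·6 + 11)/6 = 36/6 = 6; σ²_Task 3 = ((11−1)/6)² = 2.778
te_Task 4 = (12 + 4·14 + 22)/6 = 90/6 = 15; σ²_Task 4 = ((22−12)/6)² = 2.778
te_Task 5 = (6 + 4·10 + 20)/6 = 66/6 = 11; σ²_Task 5 = ((20−6)/6)² = 5.444
te_Task 6 = (9 + 4·14 + 31)/6 = 96/6 = 16; σ²_Task 6 = ((31−9)/6)² = 13.444
te_Task 7 = (3 + 4·5 + 13)/6 = 36/6 = 6; σ²_Task 7 = ((13−3)/6)² = 2.778

Forward pass:
ES_Task 1 = 0; EF_Task 1 = 8
ES_Task 2 = 0; EF_Task 2 = 3
ES_Task 3 = 0; EF_Task 3 = 6
ES_Task 4 = 0; EF_Task 4 = 15
ES_Task 5 = 3; EF_Task 5 = 3+11 = 14
ES_Task 6 = 6; EF_Task 6 = 6+16 = 22
ES_Task 7 = max(EF_Task 1=8, EF_Task 4=15, EF_Task 5=14, EF_Task 6=22) = 22; EF_Task 7 = 22+6 = 28
Expected project duration μ = 28 hours. Critical path: Task 3 → Task 6 → Task 7.

Variance along critical path = 2.778 + 13.444 + 2.778 = 19.000
σ = √19.000 = 4.359 hours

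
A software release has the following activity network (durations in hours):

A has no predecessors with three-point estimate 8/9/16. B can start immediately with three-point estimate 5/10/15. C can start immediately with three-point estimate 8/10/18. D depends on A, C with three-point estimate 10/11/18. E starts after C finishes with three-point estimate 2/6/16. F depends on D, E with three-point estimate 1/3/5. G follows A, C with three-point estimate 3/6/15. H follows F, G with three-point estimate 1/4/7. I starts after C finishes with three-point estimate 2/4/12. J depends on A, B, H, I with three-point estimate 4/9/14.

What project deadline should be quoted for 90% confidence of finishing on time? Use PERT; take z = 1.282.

42.8 hours

te_A = (8 + 4·9 + 16)/6 = 60/6 = 10; σ²_A = ((16−8)/6)² = 1.778
te_B = (5 + 4·10 + 15)/6 = 60/6 = 10; σ²_B = ((15−5)/6)² = 2.778
te_C = (8 + 4·10 + 18)/6 = 66/6 = 11; σ²_C = ((18−8)/6)² = 2.778
te_D = (10 + 4·11 + 18)/6 = 72/6 = 12; σ²_D = ((18−10)/6)² = 1.778
te_E = (2 + 4·6 + 16)/6 = 42/6 = 7; σ²_E = ((16−2)/6)² = 5.444
te_F = (1 + 4·3 + 5)/6 = 18/6 = 3; σ²_F = ((5−1)/6)² = 0.444
te_G = (3 + 4·6 + 15)/6 = 42/6 = 7; σ²_G = ((15−3)/6)² = 4.000
te_H = (1 + 4·4 + 7)/6 = 24/6 = 4; σ²_H = ((7−1)/6)² = 1.000
te_I = (2 + 4·4 + 12)/6 = 30/6 = 5; σ²_I = ((12−2)/6)² = 2.778
te_J = (4 + 4·9 + 14)/6 = 54/6 = 9; σ²_J = ((14−4)/6)² = 2.778

Forward pass:
ES_A = 0; EF_A = 10
ES_B = 0; EF_B = 10
ES_C = 0; EF_C = 11
ES_D = max(EF_A=10, EF_C=11) = 11; EF_D = 11+12 = 23
ES_E = 11; EF_E = 11+7 = 18
ES_F = max(EF_D=23, EF_E=18) = 23; EF_F = 23+3 = 26
ES_G = max(EF_A=10, EF_C=11) = 11; EF_G = 11+7 = 18
ES_H = max(EF_F=26, EF_G=18) = 26; EF_H = 26+4 = 30
ES_I = 11; EF_I = 11+5 = 16
ES_J = max(EF_A=10, EF_B=10, EF_H=30, EF_I=16) = 30; EF_J = 30+9 = 39
Expected project duration μ = 39 hours. Critical path: C → D → F → H → J.

Variance along critical path = 2.778 + 1.778 + 0.444 + 1.000 + 2.778 = 8.778; σ = 2.963 hours.
D = μ + z·σ = 39 + 1.282·2.963 = 42.8 hours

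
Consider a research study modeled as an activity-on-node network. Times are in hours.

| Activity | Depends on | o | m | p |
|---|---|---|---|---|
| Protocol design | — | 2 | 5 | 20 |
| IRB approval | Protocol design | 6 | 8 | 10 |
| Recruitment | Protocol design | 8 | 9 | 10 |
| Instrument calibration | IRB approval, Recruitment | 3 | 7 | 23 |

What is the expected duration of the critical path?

25 hours

te_Protocol design = (2 + 4·5 + 20)/6 = 42/6 = 7
te_IRB approval = (6 + 4·8 + 10)/6 = 48/6 = 8
te_Recruitment = (8 + 4·9 + 10)/6 = 54/6 = 9
te_Instrument calibration = (3 + 4·7 + 23)/6 = 54/6 = 9

Forward pass:
ES_Protocol design = 0; EF_Protocol design = 7
ES_IRB approval = 7; EF_IRB approval = 7+8 = 15
ES_Recruitment = 7; EF_Recruitment = 7+9 = 16
ES_Instrument calibration = max(EF_IRB approval=15, EF_Recruitment=16) = 16; EF_Instrument calibration = 16+9 = 25
Expected project duration μ = 25 hours. Critical path: Protocol design → Recruitment → Instrument calibration.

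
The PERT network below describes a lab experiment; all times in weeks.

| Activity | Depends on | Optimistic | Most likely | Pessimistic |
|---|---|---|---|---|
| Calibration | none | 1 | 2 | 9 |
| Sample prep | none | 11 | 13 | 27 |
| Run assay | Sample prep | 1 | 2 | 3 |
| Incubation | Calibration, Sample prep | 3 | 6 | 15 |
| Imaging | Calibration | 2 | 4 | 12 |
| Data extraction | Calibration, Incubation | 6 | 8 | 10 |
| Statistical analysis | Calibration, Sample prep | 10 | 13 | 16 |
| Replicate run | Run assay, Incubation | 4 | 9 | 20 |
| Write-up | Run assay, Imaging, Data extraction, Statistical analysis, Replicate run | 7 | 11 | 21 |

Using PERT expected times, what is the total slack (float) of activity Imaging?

te_Calibration = (1 + 4·2 + 9)/6 = 18/6 = 3
te_Sample prep = (11 + 4·13 + 27)/6 = 90/6 = 15
te_Run assay = (1 + 4·2 + 3)/6 = 12/6 = 2
te_Incubation = (3 + 4·6 + 15)/6 = 42/6 = 7
te_Imaging = (2 + 4·4 + 12)/6 = 30/6 = 5
te_Data extraction = (6 + 4·8 + 10)/6 = 48/6 = 8
te_Statistical analysis = (10 + 4·13 + 16)/6 = 78/6 = 13
te_Replicate run = (4 + 4·9 + 20)/6 = 60/6 = 10
te_Write-up = (7 + 4·11 + 21)/6 = 72/6 = 12

Forward pass:
ES_Calibration = 0; EF_Calibration = 3
ES_Sample prep = 0; EF_Sample prep = 15
ES_Run assay = 15; EF_Run assay = 15+2 = 17
ES_Incubation = max(EF_Calibration=3, EF_Sample prep=15) = 15; EF_Incubation = 15+7 = 22
ES_Imaging = 3; EF_Imaging = 3+5 = 8
ES_Data extraction = max(EF_Calibration=3, EF_Incubation=22) = 22; EF_Data extraction = 22+8 = 30
ES_Statistical analysis = max(EF_Calibration=3, EF_Sample prep=15) = 15; EF_Statistical analysis = 15+13 = 28
ES_Replicate run = max(EF_Run assay=17, EF_Incubation=22) = 22; EF_Replicate run = 22+10 = 32
ES_Write-up = max(EF_Run assay=17, EF_Imaging=8, EF_Data extraction=30, EF_Statistical analysis=28, EF_Replicate run=32) = 32; EF_Write-up = 32+12 = 44
Expected project duration μ = 44 weeks. Critical path: Sample prep → Incubation → Replicate run → Write-up.

Backward pass:
LF_Write-up = 44; LS_Write-up = 44−12 = 32
LF_Replicate run = LS_Write-up = 32; LS_Replicate run = 32−10 = 22
LF_Statistical analysis = LS_Write-up = 32; LS_Statistical analysis = 32−13 = 19
LF_Data extraction = LS_Write-up = 32; LS_Data extraction = 32−8 = 24
LF_Imaging = LS_Write-up = 32; LS_Imaging = 32−5 = 27
LF_Incubation = min(LS_Data extraction=24, LS_Replicate run=22) = 22; LS_Incubation = 22−7 = 15
LF_Run assay = min(LS_Replicate run=22, LS_Write-up=32) = 22; LS_Run assay = 22−2 = 20
LF_Sample prep = min(LS_Run assay=20, LS_Incubation=15, LS_Statistical analysis=19) = 15; LS_Sample prep = 15−15 = 0
LF_Calibration = min(LS_Incubation=15, LS_Imaging=27, LS_Data extraction=24, LS_Statistical analysis=19) = 15; LS_Calibration = 15−3 = 12
Slack_Imaging = LS_Imaging − ES_Imaging = 27 − 3 = 24

24 weeks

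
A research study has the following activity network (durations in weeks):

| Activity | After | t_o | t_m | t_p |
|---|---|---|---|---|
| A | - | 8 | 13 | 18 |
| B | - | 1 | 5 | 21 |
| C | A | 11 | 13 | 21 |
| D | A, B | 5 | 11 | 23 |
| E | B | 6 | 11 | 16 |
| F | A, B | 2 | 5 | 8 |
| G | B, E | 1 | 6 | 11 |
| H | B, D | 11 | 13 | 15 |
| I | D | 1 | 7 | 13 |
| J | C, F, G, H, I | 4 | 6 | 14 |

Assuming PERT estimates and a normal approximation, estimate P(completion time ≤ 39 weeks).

0.061

te_A = (8 + 4·13 + 18)/6 = 78/6 = 13; σ²_A = ((18−8)/6)² = 2.778
te_B = (1 + 4·5 + 21)/6 = 42/6 = 7; σ²_B = ((21−1)/6)² = 11.111
te_C = (11 + 4·13 + 21)/6 = 84/6 = 14; σ²_C = ((21−11)/6)² = 2.778
te_D = (5 + 4·11 + 23)/6 = 72/6 = 12; σ²_D = ((23−5)/6)² = 9.000
te_E = (6 + 4·11 + 16)/6 = 66/6 = 11; σ²_E = ((16−6)/6)² = 2.778
te_F = (2 + 4·5 + 8)/6 = 30/6 = 5; σ²_F = ((8−2)/6)² = 1.000
te_G = (1 + 4·6 + 11)/6 = 36/6 = 6; σ²_G = ((11−1)/6)² = 2.778
te_H = (11 + 4·13 + 15)/6 = 78/6 = 13; σ²_H = ((15−11)/6)² = 0.444
te_I = (1 + 4·7 + 13)/6 = 42/6 = 7; σ²_I = ((13−1)/6)² = 4.000
te_J = (4 + 4·6 + 14)/6 = 42/6 = 7; σ²_J = ((14−4)/6)² = 2.778

Forward pass:
ES_A = 0; EF_A = 13
ES_B = 0; EF_B = 7
ES_C = 13; EF_C = 13+14 = 27
ES_D = max(EF_A=13, EF_B=7) = 13; EF_D = 13+12 = 25
ES_E = 7; EF_E = 7+11 = 18
ES_F = max(EF_A=13, EF_B=7) = 13; EF_F = 13+5 = 18
ES_G = max(EF_B=7, EF_E=18) = 18; EF_G = 18+6 = 24
ES_H = max(EF_B=7, EF_D=25) = 25; EF_H = 25+13 = 38
ES_I = 25; EF_I = 25+7 = 32
ES_J = max(EF_C=27, EF_F=18, EF_G=24, EF_H=38, EF_I=32) = 38; EF_J = 38+7 = 45
Expected project duration μ = 45 weeks. Critical path: A → D → H → J.

Variance along critical path = 2.778 + 9.000 + 0.444 + 2.778 = 15.000; σ = √15.000 = 3.873 weeks.
Z = (39 − 45) / 3.873 = -1.549
P(T ≤ 39) = Φ(-1.549) ≈ 0.061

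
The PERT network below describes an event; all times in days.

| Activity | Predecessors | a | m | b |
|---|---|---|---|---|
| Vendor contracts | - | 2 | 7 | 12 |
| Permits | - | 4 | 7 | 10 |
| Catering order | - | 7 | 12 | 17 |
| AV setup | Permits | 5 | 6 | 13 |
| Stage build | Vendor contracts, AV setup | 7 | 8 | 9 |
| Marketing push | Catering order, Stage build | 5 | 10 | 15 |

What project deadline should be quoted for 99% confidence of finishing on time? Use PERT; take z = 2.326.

37.5 days

te_Vendor contracts = (2 + 4·7 + 12)/6 = 42/6 = 7; σ²_Vendor contracts = ((12−2)/6)² = 2.778
te_Permits = (4 + 4·7 + 10)/6 = 42/6 = 7; σ²_Permits = ((10−4)/6)² = 1.000
te_Catering order = (7 + 4·12 + 17)/6 = 72/6 = 12; σ²_Catering order = ((17−7)/6)² = 2.778
te_AV setup = (5 + 4·6 + 13)/6 = 42/6 = 7; σ²_AV setup = ((13−5)/6)² = 1.778
te_Stage build = (7 + 4·8 + 9)/6 = 48/6 = 8; σ²_Stage build = ((9−7)/6)² = 0.111
te_Marketing push = (5 + 4·10 + 15)/6 = 60/6 = 10; σ²_Marketing push = ((15−5)/6)² = 2.778

Forward pass:
ES_Vendor contracts = 0; EF_Vendor contracts = 7
ES_Permits = 0; EF_Permits = 7
ES_Catering order = 0; EF_Catering order = 12
ES_AV setup = 7; EF_AV setup = 7+7 = 14
ES_Stage build = max(EF_Vendor contracts=7, EF_AV setup=14) = 14; EF_Stage build = 14+8 = 22
ES_Marketing push = max(EF_Catering order=12, EF_Stage build=22) = 22; EF_Marketing push = 22+10 = 32
Expected project duration μ = 32 days. Critical path: Permits → AV setup → Stage build → Marketing push.

Variance along critical path = 1.000 + 1.778 + 0.111 + 2.778 = 5.667; σ = 2.380 days.
D = μ + z·σ = 32 + 2.326·2.380 = 37.5 days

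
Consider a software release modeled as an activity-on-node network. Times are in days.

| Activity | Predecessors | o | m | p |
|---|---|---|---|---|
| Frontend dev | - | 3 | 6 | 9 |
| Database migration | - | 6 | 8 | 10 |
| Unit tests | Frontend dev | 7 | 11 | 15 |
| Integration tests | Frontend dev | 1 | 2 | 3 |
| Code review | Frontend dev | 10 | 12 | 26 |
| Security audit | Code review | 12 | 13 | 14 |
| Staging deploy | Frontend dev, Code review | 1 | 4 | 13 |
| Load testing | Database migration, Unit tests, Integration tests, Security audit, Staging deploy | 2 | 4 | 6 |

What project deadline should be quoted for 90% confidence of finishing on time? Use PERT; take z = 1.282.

40.8 days

te_Frontend dev = (3 + 4·6 + 9)/6 = 36/6 = 6; σ²_Frontend dev = ((9−3)/6)² = 1.000
te_Database migration = (6 + 4·8 + 10)/6 = 48/6 = 8; σ²_Database migration = ((10−6)/6)² = 0.444
te_Unit tests = (7 + 4·11 + 15)/6 = 66/6 = 11; σ²_Unit tests = ((15−7)/6)² = 1.778
te_Integration tests = (1 + 4·2 + 3)/6 = 12/6 = 2; σ²_Integration tests = ((3−1)/6)² = 0.111
te_Code review = (10 + 4·12 + 26)/6 = 84/6 = 14; σ²_Code review = ((26−10)/6)² = 7.111
te_Security audit = (12 + 4·13 + 14)/6 = 78/6 = 13; σ²_Security audit = ((14−12)/6)² = 0.111
te_Staging deploy = (1 + 4·4 + 13)/6 = 30/6 = 5; σ²_Staging deploy = ((13−1)/6)² = 4.000
te_Load testing = (2 + 4·4 + 6)/6 = 24/6 = 4; σ²_Load testing = ((6−2)/6)² = 0.444

Forward pass:
ES_Frontend dev = 0; EF_Frontend dev = 6
ES_Database migration = 0; EF_Database migration = 8
ES_Unit tests = 6; EF_Unit tests = 6+11 = 17
ES_Integration tests = 6; EF_Integration tests = 6+2 = 8
ES_Code review = 6; EF_Code review = 6+14 = 20
ES_Security audit = 20; EF_Security audit = 20+13 = 33
ES_Staging deploy = max(EF_Frontend dev=6, EF_Code review=20) = 20; EF_Staging deploy = 20+5 = 25
ES_Load testing = max(EF_Database migration=8, EF_Unit tests=17, EF_Integration tests=8, EF_Security audit=33, EF_Staging deploy=25) = 33; EF_Load testing = 33+4 = 37
Expected project duration μ = 37 days. Critical path: Frontend dev → Code review → Security audit → Load testing.

Variance along critical path = 1.000 + 7.111 + 0.111 + 0.444 = 8.667; σ = 2.944 days.
D = μ + z·σ = 37 + 1.282·2.944 = 40.8 days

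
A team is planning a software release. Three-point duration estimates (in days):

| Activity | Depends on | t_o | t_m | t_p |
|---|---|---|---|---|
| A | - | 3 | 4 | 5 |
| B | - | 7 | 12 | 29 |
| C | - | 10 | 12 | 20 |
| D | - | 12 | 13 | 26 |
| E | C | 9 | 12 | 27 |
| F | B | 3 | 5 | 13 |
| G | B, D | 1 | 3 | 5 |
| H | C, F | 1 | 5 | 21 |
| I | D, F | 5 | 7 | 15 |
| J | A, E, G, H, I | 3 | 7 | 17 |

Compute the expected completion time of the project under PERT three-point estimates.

36 days

te_A = (3 + 4·4 + 5)/6 = 24/6 = 4
te_B = (7 + 4·12 + 29)/6 = 84/6 = 14
te_C = (10 + 4·12 + 20)/6 = 78/6 = 13
te_D = (12 + 4·13 + 26)/6 = 90/6 = 15
te_E = (9 + 4·12 + 27)/6 = 84/6 = 14
te_F = (3 + 4·5 + 13)/6 = 36/6 = 6
te_G = (1 + 4·3 + 5)/6 = 18/6 = 3
te_H = (1 + 4·5 + 21)/6 = 42/6 = 7
te_I = (5 + 4·7 + 15)/6 = 48/6 = 8
te_J = (3 + 4·7 + 17)/6 = 48/6 = 8

Forward pass:
ES_A = 0; EF_A = 4
ES_B = 0; EF_B = 14
ES_C = 0; EF_C = 13
ES_D = 0; EF_D = 15
ES_E = 13; EF_E = 13+14 = 27
ES_F = 14; EF_F = 14+6 = 20
ES_G = max(EF_B=14, EF_D=15) = 15; EF_G = 15+3 = 18
ES_H = max(EF_C=13, EF_F=20) = 20; EF_H = 20+7 = 27
ES_I = max(EF_D=15, EF_F=20) = 20; EF_I = 20+8 = 28
ES_J = max(EF_A=4, EF_E=27, EF_G=18, EF_H=27, EF_I=28) = 28; EF_J = 28+8 = 36
Expected project duration μ = 36 days. Critical path: B → F → I → J.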